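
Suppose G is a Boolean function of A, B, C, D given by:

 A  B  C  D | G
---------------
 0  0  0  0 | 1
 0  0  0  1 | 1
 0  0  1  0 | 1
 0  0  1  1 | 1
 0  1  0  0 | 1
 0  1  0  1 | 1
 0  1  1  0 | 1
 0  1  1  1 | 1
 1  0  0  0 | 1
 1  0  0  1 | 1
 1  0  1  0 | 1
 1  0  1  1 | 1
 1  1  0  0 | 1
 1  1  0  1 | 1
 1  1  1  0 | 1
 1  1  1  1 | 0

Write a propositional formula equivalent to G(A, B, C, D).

The output is 0 only when every input is 1 — NAND of all inputs.

G(A, B, C, D) = NOT (((A AND B) AND C) AND D)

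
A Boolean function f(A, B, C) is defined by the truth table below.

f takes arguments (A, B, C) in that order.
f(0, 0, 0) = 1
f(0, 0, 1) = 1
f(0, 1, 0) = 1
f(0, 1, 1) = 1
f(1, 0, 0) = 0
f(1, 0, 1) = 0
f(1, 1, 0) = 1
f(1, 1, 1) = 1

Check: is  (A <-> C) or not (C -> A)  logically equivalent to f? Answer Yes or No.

No

Evaluate (A <-> C) or not (C -> A) on each row and compare to f:
  A=0, B=0, C=0: formula gives 1, f = 1 ✓
  A=0, B=0, C=1: formula gives 1, f = 1 ✓
  A=0, B=1, C=0: formula gives 1, f = 1 ✓
  A=0, B=1, C=1: formula gives 1, f = 1 ✓
  A=1, B=0, C=0: formula gives 0, f = 0 ✓
  A=1, B=0, C=1: formula gives 1, but f = 0 ✗
Since they disagree at (1,0,1), the expression is not a correct formula for f.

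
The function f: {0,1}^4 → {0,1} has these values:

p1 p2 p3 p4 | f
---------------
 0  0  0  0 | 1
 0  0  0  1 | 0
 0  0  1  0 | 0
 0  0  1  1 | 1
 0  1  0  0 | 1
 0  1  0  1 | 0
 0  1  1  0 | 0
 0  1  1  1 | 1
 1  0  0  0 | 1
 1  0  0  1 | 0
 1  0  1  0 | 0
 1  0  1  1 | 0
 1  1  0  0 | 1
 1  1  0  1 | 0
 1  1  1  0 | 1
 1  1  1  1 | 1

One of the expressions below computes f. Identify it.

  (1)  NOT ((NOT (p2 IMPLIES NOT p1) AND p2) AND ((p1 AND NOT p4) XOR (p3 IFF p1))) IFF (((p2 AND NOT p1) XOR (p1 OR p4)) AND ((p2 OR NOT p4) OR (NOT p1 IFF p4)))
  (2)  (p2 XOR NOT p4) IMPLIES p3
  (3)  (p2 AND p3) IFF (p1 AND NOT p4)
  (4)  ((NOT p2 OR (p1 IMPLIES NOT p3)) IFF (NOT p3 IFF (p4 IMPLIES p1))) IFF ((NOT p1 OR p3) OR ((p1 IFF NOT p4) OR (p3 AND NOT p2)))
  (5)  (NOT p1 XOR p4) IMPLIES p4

4

(1) disagrees with f on (0,0,0,0) (formula → 0, table → 1); rule it out.
(2) disagrees with f on (0,0,0,0) (formula → 0, table → 1); rule it out.
(3) disagrees with f on (0,0,0,1) (formula → 1, table → 0); rule it out.
(5) disagrees with f on (0,0,0,0) (formula → 0, table → 1); rule it out.
Only (4) survives; checking it on all 16 rows confirms it matches f.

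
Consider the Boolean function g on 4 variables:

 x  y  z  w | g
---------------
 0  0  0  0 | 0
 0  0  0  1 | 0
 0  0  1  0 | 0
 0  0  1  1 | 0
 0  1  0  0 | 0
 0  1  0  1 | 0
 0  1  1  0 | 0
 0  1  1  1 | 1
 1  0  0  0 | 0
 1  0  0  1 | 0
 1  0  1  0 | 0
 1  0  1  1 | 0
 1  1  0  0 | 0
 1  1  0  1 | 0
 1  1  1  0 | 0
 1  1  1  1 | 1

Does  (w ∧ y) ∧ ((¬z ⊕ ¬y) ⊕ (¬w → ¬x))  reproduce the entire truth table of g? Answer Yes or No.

Yes

Check the formula against g row by row:
  x=0, y=0, z=0, w=0: formula gives 0, g = 0 ✓
  x=0, y=0, z=0, w=1: formula gives 0, g = 0 ✓
  x=0, y=0, z=1, w=0: formula gives 0, g = 0 ✓
  x=0, y=0, z=1, w=1: formula gives 0, g = 0 ✓
  … (the remaining 12 rows also agree.)
All 16 rows match — the expression computes g exactly.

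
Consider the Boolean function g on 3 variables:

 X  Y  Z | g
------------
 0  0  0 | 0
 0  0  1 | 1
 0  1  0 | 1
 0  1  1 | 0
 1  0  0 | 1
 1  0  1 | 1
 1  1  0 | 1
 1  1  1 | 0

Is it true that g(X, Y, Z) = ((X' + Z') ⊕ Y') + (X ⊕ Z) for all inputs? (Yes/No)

Check the formula against g row by row:
  X=0, Y=0, Z=0: formula gives 0, g = 0 ✓
  X=0, Y=0, Z=1: formula gives 1, g = 1 ✓
  X=0, Y=1, Z=0: formula gives 1, g = 1 ✓
  X=0, Y=1, Z=1: formula gives 1, but g = 0 ✗
A single disagreement suffices: at (0,1,1) they differ, so the formula does not compute g.

No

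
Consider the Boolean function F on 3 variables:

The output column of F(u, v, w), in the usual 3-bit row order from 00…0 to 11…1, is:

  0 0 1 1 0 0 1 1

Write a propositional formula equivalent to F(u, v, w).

F(u, v, w) = v

The output simply equals v.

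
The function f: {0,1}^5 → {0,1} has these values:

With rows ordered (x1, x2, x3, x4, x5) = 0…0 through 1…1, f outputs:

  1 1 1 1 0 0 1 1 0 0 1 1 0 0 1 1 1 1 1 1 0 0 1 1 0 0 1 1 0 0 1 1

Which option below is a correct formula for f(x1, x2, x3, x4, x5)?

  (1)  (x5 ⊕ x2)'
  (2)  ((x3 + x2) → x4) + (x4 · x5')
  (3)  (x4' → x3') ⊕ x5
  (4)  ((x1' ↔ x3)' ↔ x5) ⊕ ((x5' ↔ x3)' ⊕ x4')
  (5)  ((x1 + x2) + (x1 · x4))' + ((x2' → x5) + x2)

2

(1) fails at (0,0,0,0,1): the formula yields 0, f is 1.
(3) fails at (0,0,0,0,1): the formula yields 0, f is 1.
(4) fails at (0,0,0,0,0): the formula yields 0, f is 1.
(5) fails at (0,0,1,0,0): the formula yields 1, f is 0.
That leaves (2). Evaluating it on every row reproduces the table of f exactly.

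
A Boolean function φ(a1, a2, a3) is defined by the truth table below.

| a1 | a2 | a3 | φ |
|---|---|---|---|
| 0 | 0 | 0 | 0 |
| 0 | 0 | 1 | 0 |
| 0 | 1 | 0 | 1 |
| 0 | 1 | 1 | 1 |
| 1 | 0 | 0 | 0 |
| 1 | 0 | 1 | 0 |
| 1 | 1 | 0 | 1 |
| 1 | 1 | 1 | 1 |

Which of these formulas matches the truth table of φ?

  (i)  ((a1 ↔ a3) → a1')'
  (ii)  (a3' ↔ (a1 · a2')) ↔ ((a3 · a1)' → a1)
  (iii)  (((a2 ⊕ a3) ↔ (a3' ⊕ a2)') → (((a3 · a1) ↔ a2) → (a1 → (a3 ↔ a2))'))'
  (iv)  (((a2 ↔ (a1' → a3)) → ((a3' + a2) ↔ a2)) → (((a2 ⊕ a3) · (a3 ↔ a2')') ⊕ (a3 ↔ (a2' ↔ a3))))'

iv

(i): at (0,1,0) it gives 0, but φ = 1 — eliminated.
(ii): at (0,0,0) it gives 1, but φ = 0 — eliminated.
(iii): at (0,0,0) it gives 1, but φ = 0 — eliminated.
That leaves (iv). Evaluating it on every row reproduces the table of φ exactly.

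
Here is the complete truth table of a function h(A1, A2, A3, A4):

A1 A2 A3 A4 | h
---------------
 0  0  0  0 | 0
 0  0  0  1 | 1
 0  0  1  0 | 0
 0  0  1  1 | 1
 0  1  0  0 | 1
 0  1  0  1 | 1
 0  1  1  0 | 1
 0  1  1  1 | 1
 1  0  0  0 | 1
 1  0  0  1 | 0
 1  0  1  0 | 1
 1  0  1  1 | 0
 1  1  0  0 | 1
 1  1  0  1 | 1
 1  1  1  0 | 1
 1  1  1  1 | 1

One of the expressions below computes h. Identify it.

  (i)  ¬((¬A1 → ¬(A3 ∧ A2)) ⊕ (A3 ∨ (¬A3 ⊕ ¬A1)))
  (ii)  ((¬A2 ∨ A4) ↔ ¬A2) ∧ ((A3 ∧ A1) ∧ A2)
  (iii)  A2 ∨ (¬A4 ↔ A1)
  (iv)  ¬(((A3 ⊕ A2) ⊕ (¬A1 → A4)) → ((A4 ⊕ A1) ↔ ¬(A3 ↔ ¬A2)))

(i) fails at (0,0,0,1): the formula yields 0, h is 1.
(ii) fails at (0,0,0,1): the formula yields 0, h is 1.
(iv) fails at (0,0,0,1): the formula yields 0, h is 1.
That leaves (iii). Evaluating it on every row reproduces the table of h exactly.

iii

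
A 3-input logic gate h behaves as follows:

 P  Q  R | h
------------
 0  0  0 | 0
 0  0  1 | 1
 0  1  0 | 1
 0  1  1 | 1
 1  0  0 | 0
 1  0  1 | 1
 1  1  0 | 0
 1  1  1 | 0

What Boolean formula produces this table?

h=1 on 4 inputs: (0,0,1), (0,1,0), (0,1,1), (1,0,1). Reading each as a conjunction of literals (¬P·¬Q·R, ¬P·Q·¬R, ¬P·Q·R, P·¬Q·R) and taking the OR gives the canonical DNF.

h(P, Q, R) = ((((¬P ∧ ¬Q) ∧ R) ∨ ((¬P ∧ Q) ∧ ¬R)) ∨ ((¬P ∧ Q) ∧ R)) ∨ ((P ∧ ¬Q) ∧ R)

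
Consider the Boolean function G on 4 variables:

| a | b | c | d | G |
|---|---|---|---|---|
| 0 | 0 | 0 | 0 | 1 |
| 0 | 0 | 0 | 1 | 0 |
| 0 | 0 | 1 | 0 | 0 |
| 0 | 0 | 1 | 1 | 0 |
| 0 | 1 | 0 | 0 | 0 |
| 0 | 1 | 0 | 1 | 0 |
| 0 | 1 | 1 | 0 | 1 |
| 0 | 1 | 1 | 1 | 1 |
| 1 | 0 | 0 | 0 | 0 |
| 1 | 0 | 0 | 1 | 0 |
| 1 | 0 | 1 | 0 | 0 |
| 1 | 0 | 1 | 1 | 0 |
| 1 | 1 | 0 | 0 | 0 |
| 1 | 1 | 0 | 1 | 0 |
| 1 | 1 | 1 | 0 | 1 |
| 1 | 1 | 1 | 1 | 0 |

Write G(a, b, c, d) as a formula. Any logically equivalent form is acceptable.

G=1 on 4 inputs: (0,0,0,0), (0,1,1,0), (0,1,1,1), (1,1,1,0). Reading each as a conjunction of literals (¬a·¬b·¬c·¬d, ¬a·b·c·¬d, ¬a·b·c·d, a·b·c·¬d) and taking the OR gives the canonical DNF.

G(a, b, c, d) = (((((¬a ∧ ¬b) ∧ ¬c) ∧ ¬d) ∨ (((¬a ∧ b) ∧ c) ∧ ¬d)) ∨ (((¬a ∧ b) ∧ c) ∧ d)) ∨ (((a ∧ b) ∧ c) ∧ ¬d)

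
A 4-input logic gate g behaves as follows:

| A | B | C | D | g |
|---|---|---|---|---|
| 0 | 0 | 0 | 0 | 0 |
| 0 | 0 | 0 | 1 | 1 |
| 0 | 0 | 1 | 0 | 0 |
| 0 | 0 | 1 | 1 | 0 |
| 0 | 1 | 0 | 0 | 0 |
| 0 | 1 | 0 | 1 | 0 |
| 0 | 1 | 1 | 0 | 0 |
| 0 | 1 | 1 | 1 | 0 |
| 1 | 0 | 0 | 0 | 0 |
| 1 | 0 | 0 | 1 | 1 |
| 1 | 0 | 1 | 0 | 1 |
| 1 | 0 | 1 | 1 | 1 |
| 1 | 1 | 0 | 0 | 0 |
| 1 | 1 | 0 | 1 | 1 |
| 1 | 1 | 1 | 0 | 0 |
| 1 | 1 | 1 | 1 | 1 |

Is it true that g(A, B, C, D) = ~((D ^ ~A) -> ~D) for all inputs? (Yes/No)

No

Test each input against both g and the formula:
  A=0, B=0, C=0, D=0: formula gives 0, g = 0 ✓
  A=0, B=0, C=0, D=1: formula gives 0, but g = 1 ✗
Since they disagree at (0,0,0,1), the expression is not a correct formula for g.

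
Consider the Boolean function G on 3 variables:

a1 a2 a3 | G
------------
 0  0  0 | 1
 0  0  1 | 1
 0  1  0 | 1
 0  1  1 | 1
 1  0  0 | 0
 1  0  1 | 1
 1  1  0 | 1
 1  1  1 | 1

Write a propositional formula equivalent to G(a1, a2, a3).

Only row (1,0,0) gives 0. So G is 1 everywhere except there — the complement of the minterm a1·¬a2·¬a3.

G(a1, a2, a3) = not ((a1 and not a2) and not a3)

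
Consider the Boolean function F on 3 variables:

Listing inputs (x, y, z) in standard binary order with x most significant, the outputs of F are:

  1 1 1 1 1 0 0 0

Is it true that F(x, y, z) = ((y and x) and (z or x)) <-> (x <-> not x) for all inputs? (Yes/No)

No

Test each input against both F and the formula:
  x=0, y=0, z=0: formula gives 1, F = 1 ✓
  x=0, y=0, z=1: formula gives 1, F = 1 ✓
  x=0, y=1, z=0: formula gives 1, F = 1 ✓
  x=0, y=1, z=1: formula gives 1, F = 1 ✓
  x=1, y=0, z=0: formula gives 1, F = 1 ✓
  x=1, y=0, z=1: formula gives 1, but F = 0 ✗
Since they disagree at (1,0,1), the expression is not a correct formula for F.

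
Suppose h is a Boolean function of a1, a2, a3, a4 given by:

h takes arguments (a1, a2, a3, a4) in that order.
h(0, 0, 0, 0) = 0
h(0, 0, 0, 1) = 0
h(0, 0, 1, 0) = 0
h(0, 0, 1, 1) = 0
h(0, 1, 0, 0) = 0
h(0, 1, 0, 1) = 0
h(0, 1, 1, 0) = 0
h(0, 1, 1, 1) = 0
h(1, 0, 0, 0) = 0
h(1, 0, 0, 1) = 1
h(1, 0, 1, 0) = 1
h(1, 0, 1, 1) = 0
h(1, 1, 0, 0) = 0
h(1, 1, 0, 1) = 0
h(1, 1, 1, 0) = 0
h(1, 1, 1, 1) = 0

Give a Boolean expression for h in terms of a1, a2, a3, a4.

h(a1, a2, a3, a4) = (((a1 · a2') · a3') · a4) + (((a1 · a2') · a3) · a4')

h=1 on 2 inputs: (1,0,0,1), (1,0,1,0). Reading each as a conjunction of literals (a1·¬a2·¬a3·a4, a1·¬a2·a3·¬a4) and taking the OR gives the canonical DNF.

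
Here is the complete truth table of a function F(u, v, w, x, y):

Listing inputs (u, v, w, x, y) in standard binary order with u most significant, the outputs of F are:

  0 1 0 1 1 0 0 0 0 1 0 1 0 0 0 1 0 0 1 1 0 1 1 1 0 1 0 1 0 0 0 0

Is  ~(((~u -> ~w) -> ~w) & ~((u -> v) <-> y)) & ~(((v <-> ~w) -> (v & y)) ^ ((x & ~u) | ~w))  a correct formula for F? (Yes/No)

No

Check the formula against F row by row:
  u=0, v=0, w=0, x=0, y=0: formula gives 0, F = 0 ✓
  u=0, v=0, w=0, x=0, y=1: formula gives 1, F = 1 ✓
  u=0, v=0, w=0, x=1, y=0: formula gives 0, F = 0 ✓
  u=0, v=0, w=0, x=1, y=1: formula gives 1, F = 1 ✓
  u=0, v=0, w=1, x=0, y=0: formula gives 0, but F = 1 ✗
Since they disagree at (0,0,1,0,0), the expression is not a correct formula for F.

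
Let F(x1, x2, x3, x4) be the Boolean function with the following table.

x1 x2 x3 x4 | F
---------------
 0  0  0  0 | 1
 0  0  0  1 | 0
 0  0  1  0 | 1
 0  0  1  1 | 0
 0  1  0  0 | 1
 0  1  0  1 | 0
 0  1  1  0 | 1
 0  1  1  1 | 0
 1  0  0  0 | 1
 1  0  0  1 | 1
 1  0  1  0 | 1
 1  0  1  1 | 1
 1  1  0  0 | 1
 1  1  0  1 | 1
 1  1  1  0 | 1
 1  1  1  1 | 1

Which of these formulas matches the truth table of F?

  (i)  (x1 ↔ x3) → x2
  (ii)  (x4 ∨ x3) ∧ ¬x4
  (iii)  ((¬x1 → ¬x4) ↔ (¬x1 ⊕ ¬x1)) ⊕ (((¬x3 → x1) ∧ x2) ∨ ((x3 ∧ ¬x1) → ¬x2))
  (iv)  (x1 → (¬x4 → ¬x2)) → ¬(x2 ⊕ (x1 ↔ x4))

(i): at (0,0,0,0) it gives 0, but F = 1 — eliminated.
(ii): at (0,0,0,0) it gives 0, but F = 1 — eliminated.
(iv): at (0,0,0,0) it gives 0, but F = 1 — eliminated.
Only (iii) survives; checking it on all 16 rows confirms it matches F.

iii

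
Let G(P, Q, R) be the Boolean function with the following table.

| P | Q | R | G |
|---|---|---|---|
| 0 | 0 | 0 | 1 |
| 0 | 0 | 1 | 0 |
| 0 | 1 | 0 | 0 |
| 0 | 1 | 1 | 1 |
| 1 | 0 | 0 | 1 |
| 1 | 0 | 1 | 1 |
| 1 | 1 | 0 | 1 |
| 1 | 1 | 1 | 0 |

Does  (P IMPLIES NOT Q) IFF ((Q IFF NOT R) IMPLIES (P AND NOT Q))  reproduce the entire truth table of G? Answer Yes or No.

Yes

Test each input against both G and the formula:
  P=0, Q=0, R=0: formula gives 1, G = 1 ✓
  P=0, Q=0, R=1: formula gives 0, G = 0 ✓
  P=0, Q=1, R=0: formula gives 0, G = 0 ✓
  P=0, Q=1, R=1: formula gives 1, G = 1 ✓
  P=1, Q=0, R=0: formula gives 1, G = 1 ✓
  …and likewise for the remaining 3 rows.
No disagreement on any input; they are logically equivalent.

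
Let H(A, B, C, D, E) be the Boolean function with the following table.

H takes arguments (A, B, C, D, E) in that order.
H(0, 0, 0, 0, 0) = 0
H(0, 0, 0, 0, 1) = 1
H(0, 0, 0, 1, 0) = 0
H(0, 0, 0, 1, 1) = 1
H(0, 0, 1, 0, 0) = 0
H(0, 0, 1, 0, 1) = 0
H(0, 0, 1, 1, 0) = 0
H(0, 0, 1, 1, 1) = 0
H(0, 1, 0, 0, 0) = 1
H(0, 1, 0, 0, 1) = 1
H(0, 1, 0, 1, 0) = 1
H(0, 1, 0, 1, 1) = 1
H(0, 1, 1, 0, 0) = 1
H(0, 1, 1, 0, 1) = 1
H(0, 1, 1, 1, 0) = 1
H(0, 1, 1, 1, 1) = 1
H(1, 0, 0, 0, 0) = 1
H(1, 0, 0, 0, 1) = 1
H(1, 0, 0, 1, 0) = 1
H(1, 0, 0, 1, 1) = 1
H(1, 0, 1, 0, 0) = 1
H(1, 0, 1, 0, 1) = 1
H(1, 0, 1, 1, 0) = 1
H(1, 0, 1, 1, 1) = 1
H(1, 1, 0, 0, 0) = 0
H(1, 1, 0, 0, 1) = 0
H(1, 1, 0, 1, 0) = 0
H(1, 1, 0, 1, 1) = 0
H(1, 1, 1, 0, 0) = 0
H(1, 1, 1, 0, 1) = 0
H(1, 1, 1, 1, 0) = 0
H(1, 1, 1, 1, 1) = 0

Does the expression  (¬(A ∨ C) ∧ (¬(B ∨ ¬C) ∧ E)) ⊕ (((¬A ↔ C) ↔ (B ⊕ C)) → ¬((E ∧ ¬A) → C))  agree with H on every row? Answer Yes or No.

Test each input against both H and the formula:
  A=0, B=0, C=0, D=0, E=0: formula gives 0, H = 0 ✓
  A=0, B=0, C=0, D=0, E=1: formula gives 1, H = 1 ✓
  A=0, B=0, C=0, D=1, E=0: formula gives 0, H = 0 ✓
  A=0, B=0, C=0, D=1, E=1: formula gives 1, H = 1 ✓
  … (the remaining 28 rows also agree.)
Every row agrees, so the formula is equivalent.

Yes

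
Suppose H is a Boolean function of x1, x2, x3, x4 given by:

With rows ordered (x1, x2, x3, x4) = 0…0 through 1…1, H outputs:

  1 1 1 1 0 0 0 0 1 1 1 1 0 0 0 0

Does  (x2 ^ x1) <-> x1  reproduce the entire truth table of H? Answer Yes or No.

Evaluate (x2 ^ x1) <-> x1 on each row and compare to H:
  x1=0, x2=0, x3=0, x4=0: formula gives 1, H = 1 ✓
  x1=0, x2=0, x3=0, x4=1: formula gives 1, H = 1 ✓
  x1=0, x2=0, x3=1, x4=0: formula gives 1, H = 1 ✓
  x1=0, x2=0, x3=1, x4=1: formula gives 1, H = 1 ✓
  …and likewise for the remaining 12 rows.
All 16 rows match — the expression computes H exactly.

Yes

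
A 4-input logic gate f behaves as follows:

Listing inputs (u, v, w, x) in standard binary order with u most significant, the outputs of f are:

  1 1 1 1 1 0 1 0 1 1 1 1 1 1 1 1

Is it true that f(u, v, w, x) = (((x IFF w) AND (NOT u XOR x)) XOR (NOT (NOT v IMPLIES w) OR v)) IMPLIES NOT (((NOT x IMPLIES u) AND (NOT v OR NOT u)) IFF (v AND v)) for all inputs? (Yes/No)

Test each input against both f and the formula:
  u=0, v=0, w=0, x=0: formula gives 1, f = 1 ✓
  u=0, v=0, w=0, x=1: formula gives 1, f = 1 ✓
  u=0, v=0, w=1, x=0: formula gives 1, f = 1 ✓
  u=0, v=0, w=1, x=1: formula gives 1, f = 1 ✓
  … (the remaining 12 rows also agree.)
All 16 rows match — the expression computes f exactly.

Yes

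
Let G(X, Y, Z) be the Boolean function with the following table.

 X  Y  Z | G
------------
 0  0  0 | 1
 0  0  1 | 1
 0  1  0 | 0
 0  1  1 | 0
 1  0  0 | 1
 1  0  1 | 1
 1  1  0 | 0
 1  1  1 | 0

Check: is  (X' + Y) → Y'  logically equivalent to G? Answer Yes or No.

Yes

Check the formula against G row by row:
  X=0, Y=0, Z=0: formula gives 1, G = 1 ✓
  X=0, Y=0, Z=1: formula gives 1, G = 1 ✓
  X=0, Y=1, Z=0: formula gives 0, G = 0 ✓
  X=0, Y=1, Z=1: formula gives 0, G = 0 ✓
  X=1, Y=0, Z=0: formula gives 1, G = 1 ✓
  …and likewise for the remaining 3 rows.
Every row agrees, so the formula is equivalent.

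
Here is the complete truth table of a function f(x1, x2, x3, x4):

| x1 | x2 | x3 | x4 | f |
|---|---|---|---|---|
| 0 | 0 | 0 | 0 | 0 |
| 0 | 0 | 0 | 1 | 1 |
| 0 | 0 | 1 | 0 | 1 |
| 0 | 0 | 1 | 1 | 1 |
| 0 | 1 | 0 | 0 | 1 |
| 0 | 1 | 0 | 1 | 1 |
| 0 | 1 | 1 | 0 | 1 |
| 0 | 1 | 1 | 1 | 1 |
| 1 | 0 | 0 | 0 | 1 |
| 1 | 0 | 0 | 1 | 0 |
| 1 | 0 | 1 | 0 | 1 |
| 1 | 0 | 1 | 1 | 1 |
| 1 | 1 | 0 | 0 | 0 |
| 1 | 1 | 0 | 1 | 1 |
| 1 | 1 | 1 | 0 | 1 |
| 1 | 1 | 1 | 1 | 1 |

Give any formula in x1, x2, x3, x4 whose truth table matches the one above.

The 0-rows are (0,0,0,0), (1,0,0,1), (1,1,0,0). Take each as a conjunction (¬x1·¬x2·¬x3·¬x4, x1·¬x2·¬x3·x4, x1·x2·¬x3·¬x4), form their disjunction, and complement — that gives a formula that is 1 everywhere f is.

f(x1, x2, x3, x4) = ¬(((((¬x1 ∧ ¬x2) ∧ ¬x3) ∧ ¬x4) ∨ (((x1 ∧ ¬x2) ∧ ¬x3) ∧ x4)) ∨ (((x1 ∧ x2) ∧ ¬x3) ∧ ¬x4))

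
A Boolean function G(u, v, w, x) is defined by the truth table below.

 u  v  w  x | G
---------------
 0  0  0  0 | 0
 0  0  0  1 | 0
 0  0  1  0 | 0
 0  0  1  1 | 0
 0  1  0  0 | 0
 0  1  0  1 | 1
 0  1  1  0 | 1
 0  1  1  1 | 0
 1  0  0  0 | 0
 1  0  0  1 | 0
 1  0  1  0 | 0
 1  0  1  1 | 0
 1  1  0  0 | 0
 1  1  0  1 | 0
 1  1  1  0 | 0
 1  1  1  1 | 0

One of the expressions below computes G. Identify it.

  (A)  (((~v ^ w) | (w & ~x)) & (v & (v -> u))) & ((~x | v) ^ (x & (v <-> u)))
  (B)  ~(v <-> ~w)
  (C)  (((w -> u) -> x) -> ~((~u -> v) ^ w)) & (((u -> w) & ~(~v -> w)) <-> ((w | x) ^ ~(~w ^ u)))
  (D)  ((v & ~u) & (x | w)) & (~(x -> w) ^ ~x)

(A) disagrees with G on (0,1,0,1) (formula → 0, table → 1); rule it out.
(B) disagrees with G on (0,0,0,0) (formula → 1, table → 0); rule it out.
(C) disagrees with G on (0,0,0,1) (formula → 1, table → 0); rule it out.
That leaves (D). Evaluating it on every row reproduces the table of G exactly.

D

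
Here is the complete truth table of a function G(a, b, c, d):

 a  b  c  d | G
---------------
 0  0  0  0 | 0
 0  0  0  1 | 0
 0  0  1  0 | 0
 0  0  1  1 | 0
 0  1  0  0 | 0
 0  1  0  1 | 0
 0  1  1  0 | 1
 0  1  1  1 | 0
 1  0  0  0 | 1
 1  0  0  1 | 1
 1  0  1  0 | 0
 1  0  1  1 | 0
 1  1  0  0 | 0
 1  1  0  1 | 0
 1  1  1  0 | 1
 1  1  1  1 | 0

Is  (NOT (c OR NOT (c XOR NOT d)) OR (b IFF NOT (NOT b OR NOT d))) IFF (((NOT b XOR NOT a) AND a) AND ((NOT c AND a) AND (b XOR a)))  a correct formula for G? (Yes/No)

Check the formula against G row by row:
  a=0, b=0, c=0, d=0: formula gives 0, G = 0 ✓
  a=0, b=0, c=0, d=1: formula gives 0, G = 0 ✓
  a=0, b=0, c=1, d=0: formula gives 0, G = 0 ✓
  a=0, b=0, c=1, d=1: formula gives 0, G = 0 ✓
  … (the remaining 12 rows also agree.)
Every row agrees, so the formula is equivalent.

Yes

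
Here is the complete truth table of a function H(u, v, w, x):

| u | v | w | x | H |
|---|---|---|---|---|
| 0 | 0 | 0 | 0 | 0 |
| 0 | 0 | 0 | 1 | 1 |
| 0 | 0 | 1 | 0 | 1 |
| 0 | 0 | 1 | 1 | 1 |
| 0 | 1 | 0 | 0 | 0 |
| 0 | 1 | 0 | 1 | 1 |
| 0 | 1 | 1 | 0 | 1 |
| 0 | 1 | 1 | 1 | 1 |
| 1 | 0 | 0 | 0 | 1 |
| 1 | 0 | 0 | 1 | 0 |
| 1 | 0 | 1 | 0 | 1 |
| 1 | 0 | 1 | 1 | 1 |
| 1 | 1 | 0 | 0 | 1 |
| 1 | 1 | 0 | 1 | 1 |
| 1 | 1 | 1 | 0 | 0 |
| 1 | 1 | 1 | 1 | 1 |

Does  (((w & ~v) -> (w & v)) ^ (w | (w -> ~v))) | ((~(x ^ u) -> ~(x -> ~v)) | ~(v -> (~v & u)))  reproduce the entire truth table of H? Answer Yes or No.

No

Evaluate (((w & ~v) -> (w & v)) ^ (w | (w -> ~v))) | ((~(x ^ u) -> ~(x -> ~v)) | ~(v -> (~v & u))) on each row and compare to H:
  u=0, v=0, w=0, x=0: formula gives 0, H = 0 ✓
  u=0, v=0, w=0, x=1: formula gives 1, H = 1 ✓
  u=0, v=0, w=1, x=0: formula gives 1, H = 1 ✓
  u=0, v=0, w=1, x=1: formula gives 1, H = 1 ✓
  u=0, v=1, w=0, x=0: formula gives 1, but H = 0 ✗
Row (0,1,0,0) is a counterexample, so the formula is not equivalent to H.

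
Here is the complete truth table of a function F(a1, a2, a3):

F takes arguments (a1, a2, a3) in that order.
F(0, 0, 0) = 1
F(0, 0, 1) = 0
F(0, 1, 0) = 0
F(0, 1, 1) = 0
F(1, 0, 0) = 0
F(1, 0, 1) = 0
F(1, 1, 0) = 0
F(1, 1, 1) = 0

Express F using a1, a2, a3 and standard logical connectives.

F(a1, a2, a3) = ¬((a1 ∨ a2) ∨ a3)

The output is 1 only when every input is 0 — NOR of all inputs.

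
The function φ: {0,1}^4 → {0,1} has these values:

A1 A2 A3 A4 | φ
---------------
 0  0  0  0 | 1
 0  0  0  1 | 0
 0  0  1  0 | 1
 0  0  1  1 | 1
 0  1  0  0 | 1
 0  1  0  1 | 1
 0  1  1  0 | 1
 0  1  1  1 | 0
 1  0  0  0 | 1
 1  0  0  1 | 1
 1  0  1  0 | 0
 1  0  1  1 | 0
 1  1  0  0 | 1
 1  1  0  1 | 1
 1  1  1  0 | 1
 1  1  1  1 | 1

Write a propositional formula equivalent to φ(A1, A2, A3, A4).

φ(A1, A2, A3, A4) = not ((((((not A1 and not A2) and not A3) and A4) or (((not A1 and A2) and A3) and A4)) or (((A1 and not A2) and A3) and not A4)) or (((A1 and not A2) and A3) and A4))

There are just 4 zero rows: (0,0,0,1), (0,1,1,1), (1,0,1,0), (1,0,1,1). Their minterms are ¬A1·¬A2·¬A3·A4, ¬A1·A2·A3·A4, A1·¬A2·A3·¬A4, A1·¬A2·A3·A4; the OR of those covers precisely the 0-outputs, and negating it yields φ.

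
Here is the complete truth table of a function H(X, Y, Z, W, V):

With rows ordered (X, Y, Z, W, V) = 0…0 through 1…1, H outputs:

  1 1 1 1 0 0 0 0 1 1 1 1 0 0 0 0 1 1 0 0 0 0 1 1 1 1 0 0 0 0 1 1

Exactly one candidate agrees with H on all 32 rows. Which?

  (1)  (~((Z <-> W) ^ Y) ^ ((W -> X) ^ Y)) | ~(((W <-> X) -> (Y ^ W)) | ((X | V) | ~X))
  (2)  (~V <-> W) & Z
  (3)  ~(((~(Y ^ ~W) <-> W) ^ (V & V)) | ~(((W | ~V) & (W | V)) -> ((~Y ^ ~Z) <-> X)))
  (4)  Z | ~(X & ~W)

(2) fails at (0,0,0,0,0): the formula yields 0, H is 1.
(3) fails at (0,0,0,0,0): the formula yields 0, H is 1.
(4) fails at (0,0,1,0,0): the formula yields 1, H is 0.
(1) is the remaining candidate, and it agrees with H on all 32 inputs.

1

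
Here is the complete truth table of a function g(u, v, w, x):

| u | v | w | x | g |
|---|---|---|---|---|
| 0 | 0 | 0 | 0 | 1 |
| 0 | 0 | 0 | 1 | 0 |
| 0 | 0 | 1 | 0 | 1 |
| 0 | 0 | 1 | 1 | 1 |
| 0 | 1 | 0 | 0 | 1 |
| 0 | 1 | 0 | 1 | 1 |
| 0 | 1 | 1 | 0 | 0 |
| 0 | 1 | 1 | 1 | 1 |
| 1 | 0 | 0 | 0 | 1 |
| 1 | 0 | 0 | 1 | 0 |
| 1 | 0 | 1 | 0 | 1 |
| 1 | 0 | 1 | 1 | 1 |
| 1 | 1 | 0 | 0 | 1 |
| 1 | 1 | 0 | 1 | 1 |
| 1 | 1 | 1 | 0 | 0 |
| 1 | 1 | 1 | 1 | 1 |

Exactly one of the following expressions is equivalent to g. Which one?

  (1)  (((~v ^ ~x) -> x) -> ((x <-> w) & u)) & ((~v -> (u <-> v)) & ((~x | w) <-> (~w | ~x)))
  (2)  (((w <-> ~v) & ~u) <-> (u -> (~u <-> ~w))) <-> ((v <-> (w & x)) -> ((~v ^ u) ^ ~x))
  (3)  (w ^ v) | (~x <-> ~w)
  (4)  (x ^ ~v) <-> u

(1) fails at (0,0,0,0): the formula yields 0, g is 1.
(2) fails at (0,0,1,0): the formula yields 0, g is 1.
(4) fails at (0,0,0,0): the formula yields 0, g is 1.
(3) is the remaining candidate, and it agrees with g on all 16 inputs.

3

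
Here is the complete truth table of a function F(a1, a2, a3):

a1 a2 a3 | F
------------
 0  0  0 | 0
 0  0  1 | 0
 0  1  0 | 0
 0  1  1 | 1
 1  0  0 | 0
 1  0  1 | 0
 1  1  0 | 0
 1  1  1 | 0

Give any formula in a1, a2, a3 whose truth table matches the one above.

F is 1 on exactly one input, (0,1,1), whose minterm is ¬a1·a2·a3. So F is just that conjunction.

F(a1, a2, a3) = (not a1 and a2) and a3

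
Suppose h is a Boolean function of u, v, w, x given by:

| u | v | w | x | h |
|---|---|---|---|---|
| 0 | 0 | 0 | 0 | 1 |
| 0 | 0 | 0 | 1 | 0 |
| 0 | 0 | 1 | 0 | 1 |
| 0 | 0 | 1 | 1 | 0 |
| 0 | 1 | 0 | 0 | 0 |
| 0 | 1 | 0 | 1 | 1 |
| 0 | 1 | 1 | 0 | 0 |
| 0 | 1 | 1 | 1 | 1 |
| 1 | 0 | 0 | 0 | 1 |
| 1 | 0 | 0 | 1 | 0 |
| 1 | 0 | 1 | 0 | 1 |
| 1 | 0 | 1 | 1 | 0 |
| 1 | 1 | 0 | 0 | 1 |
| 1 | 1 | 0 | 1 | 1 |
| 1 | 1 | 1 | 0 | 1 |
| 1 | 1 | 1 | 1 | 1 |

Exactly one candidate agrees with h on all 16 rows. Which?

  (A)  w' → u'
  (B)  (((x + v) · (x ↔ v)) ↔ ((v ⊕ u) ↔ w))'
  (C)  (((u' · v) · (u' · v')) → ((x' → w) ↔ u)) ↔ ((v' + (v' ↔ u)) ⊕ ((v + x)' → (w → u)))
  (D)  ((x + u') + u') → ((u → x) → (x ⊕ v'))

D

(A) disagrees with h on (0,0,0,1) (formula → 1, table → 0); rule it out.
(B) disagrees with h on (0,0,0,1) (formula → 1, table → 0); rule it out.
(C) disagrees with h on (0,0,0,0) (formula → 0, table → 1); rule it out.
Only (D) survives; checking it on all 16 rows confirms it matches h.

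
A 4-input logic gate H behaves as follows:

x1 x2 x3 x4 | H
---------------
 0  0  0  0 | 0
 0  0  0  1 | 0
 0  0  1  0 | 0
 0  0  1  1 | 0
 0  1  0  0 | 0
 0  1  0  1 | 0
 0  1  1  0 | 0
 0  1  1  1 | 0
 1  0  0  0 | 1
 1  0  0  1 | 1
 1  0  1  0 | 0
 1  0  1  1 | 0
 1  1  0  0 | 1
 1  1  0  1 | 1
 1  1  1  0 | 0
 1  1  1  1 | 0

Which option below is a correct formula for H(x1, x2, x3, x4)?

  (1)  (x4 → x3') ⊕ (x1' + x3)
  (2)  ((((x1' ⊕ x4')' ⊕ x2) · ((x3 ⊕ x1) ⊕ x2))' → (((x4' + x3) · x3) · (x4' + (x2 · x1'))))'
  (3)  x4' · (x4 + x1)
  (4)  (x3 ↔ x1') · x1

(1) fails at (0,0,1,1): the formula yields 1, H is 0.
(2) fails at (0,0,0,0): the formula yields 1, H is 0.
(3) fails at (1,0,0,1): the formula yields 0, H is 1.
Only (4) survives; checking it on all 16 rows confirms it matches H.

4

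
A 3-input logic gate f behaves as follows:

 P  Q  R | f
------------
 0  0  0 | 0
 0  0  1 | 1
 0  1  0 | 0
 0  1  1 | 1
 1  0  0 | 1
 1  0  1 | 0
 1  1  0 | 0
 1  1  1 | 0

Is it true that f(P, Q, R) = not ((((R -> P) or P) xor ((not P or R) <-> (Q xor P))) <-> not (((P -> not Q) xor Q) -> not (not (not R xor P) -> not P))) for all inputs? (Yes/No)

No

Test each input against both f and the formula:
  P=0, Q=0, R=0: formula gives 0, f = 0 ✓
  P=0, Q=0, R=1: formula gives 1, f = 1 ✓
  P=0, Q=1, R=0: formula gives 0, f = 0 ✓
  P=0, Q=1, R=1: formula gives 1, f = 1 ✓
  P=1, Q=0, R=0: formula gives 1, f = 1 ✓
  P=1, Q=0, R=1: formula gives 1, but f = 0 ✗
A single disagreement suffices: at (1,0,1) they differ, so the formula does not compute f.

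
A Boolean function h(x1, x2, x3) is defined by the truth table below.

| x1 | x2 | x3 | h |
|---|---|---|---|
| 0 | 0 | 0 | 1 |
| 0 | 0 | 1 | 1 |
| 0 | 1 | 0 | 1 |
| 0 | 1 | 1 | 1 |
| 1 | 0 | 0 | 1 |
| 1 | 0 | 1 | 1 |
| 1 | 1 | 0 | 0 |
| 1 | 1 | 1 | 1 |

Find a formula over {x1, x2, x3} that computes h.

h is 0 on exactly one input, (1,1,0), whose minterm is x1·x2·¬x3. So h is the negation of that single conjunction.

h(x1, x2, x3) = ¬((x1 ∧ x2) ∧ ¬x3)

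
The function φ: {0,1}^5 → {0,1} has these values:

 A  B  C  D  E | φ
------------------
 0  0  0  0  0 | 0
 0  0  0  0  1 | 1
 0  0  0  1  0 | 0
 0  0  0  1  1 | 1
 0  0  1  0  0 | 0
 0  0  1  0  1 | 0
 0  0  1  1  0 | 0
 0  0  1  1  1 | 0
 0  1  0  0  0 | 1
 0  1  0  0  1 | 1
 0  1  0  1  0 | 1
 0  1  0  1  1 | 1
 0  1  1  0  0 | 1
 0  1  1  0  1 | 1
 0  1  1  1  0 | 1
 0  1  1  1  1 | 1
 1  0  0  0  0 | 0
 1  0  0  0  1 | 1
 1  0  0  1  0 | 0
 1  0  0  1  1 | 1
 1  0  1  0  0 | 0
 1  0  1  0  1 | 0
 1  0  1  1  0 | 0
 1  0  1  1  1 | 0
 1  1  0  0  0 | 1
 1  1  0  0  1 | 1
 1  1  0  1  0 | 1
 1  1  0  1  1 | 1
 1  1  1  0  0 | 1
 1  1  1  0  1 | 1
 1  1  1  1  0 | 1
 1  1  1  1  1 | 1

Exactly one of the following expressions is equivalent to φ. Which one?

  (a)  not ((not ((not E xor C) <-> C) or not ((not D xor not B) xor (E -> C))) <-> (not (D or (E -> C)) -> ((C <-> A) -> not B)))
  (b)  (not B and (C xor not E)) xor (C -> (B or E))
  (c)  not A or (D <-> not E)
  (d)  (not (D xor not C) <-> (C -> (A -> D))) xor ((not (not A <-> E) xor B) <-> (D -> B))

b

(a) fails at (0,0,0,0,1): the formula yields 0, φ is 1.
(c) fails at (0,0,0,0,0): the formula yields 1, φ is 0.
(d) fails at (0,0,0,0,0): the formula yields 1, φ is 0.
Only (b) survives; checking it on all 32 rows confirms it matches φ.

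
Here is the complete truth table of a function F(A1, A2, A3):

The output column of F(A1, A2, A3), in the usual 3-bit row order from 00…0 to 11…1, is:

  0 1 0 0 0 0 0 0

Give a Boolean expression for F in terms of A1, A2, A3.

F(A1, A2, A3) = (~A1 & ~A2) & A3

Only row (0,0,1) gives 1. That row's minterm ¬A1·¬A2·A3 is F directly.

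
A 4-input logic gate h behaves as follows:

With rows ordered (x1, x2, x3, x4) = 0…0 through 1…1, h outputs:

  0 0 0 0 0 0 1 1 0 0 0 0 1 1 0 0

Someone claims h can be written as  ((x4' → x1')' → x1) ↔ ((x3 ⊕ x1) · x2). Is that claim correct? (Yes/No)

Yes

Check the formula against h row by row:
  x1=0, x2=0, x3=0, x4=0: formula gives 0, h = 0 ✓
  x1=0, x2=0, x3=0, x4=1: formula gives 0, h = 0 ✓
  x1=0, x2=0, x3=1, x4=0: formula gives 0, h = 0 ✓
  x1=0, x2=0, x3=1, x4=1: formula gives 0, h = 0 ✓
  … (the remaining 12 rows also agree.)
No disagreement on any input; they are logically equivalent.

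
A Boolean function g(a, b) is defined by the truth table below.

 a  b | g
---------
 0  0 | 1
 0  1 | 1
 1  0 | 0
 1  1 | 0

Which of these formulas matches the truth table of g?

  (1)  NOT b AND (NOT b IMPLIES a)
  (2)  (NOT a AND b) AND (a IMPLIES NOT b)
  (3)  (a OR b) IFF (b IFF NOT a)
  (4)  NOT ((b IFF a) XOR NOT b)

(1) fails at (0,0): the formula yields 0, g is 1.
(2) fails at (0,0): the formula yields 0, g is 1.
(3) fails at (1,0): the formula yields 1, g is 0.
That leaves (4). Evaluating it on every row reproduces the table of g exactly.

4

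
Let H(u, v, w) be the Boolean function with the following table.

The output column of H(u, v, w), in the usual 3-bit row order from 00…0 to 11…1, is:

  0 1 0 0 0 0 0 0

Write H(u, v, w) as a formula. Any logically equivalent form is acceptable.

H(u, v, w) = (not u and not v) and w

Only row (0,0,1) gives 1. That row's minterm ¬u·¬v·w is H directly.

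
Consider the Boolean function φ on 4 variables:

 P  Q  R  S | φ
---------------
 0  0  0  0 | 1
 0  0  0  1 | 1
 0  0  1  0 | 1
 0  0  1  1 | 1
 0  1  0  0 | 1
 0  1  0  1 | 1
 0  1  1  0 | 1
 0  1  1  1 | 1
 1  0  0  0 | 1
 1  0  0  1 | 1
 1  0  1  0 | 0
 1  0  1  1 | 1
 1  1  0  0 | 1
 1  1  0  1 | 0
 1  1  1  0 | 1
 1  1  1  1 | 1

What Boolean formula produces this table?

φ(P, Q, R, S) = ((((P · Q') · R) · S') + (((P · Q) · R') · S))'

φ is 0 on only 2 rows — (1,0,1,0), (1,1,0,1). Writing each as a minterm (P·¬Q·R·¬S, P·Q·¬R·S) and OR-ing them characterizes exactly where φ=0, so φ is the negation of that disjunction.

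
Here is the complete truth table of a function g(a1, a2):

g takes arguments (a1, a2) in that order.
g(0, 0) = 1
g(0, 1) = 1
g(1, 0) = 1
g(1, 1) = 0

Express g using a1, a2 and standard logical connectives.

The output is 0 only when every input is 1 — NAND of all inputs.

g(a1, a2) = not (a1 and a2)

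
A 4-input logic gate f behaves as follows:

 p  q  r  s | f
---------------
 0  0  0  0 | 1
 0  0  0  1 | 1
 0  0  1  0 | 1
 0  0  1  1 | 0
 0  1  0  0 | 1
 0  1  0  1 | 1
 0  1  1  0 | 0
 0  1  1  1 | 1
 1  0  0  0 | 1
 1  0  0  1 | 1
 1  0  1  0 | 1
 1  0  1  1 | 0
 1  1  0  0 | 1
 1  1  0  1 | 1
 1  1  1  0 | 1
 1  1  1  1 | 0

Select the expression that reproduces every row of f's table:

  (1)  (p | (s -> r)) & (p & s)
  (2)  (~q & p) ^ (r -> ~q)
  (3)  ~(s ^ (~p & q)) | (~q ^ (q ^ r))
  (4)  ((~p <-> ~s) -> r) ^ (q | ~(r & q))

(1) disagrees with f on (0,0,0,0) (formula → 0, table → 1); rule it out.
(2) disagrees with f on (0,0,1,1) (formula → 1, table → 0); rule it out.
(4) disagrees with f on (0,0,0,1) (formula → 0, table → 1); rule it out.
That leaves (3). Evaluating it on every row reproduces the table of f exactly.

3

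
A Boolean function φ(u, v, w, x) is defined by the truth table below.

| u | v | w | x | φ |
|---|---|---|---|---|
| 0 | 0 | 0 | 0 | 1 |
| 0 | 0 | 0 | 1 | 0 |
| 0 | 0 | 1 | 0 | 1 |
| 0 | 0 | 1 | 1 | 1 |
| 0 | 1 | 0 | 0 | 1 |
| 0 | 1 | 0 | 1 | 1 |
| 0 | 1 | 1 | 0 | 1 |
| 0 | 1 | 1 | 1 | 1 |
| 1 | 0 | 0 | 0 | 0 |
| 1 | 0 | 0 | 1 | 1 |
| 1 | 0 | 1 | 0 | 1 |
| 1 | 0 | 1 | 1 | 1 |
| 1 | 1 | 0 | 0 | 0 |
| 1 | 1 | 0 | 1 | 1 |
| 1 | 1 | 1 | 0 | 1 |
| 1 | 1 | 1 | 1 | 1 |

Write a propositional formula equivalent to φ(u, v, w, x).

The 0-rows are (0,0,0,1), (1,0,0,0), (1,1,0,0). Take each as a conjunction (¬u·¬v·¬w·x, u·¬v·¬w·¬x, u·v·¬w·¬x), form their disjunction, and complement — that gives a formula that is 1 everywhere φ is.

φ(u, v, w, x) = NOT (((((NOT u AND NOT v) AND NOT w) AND x) OR (((u AND NOT v) AND NOT w) AND NOT x)) OR (((u AND v) AND NOT w) AND NOT x))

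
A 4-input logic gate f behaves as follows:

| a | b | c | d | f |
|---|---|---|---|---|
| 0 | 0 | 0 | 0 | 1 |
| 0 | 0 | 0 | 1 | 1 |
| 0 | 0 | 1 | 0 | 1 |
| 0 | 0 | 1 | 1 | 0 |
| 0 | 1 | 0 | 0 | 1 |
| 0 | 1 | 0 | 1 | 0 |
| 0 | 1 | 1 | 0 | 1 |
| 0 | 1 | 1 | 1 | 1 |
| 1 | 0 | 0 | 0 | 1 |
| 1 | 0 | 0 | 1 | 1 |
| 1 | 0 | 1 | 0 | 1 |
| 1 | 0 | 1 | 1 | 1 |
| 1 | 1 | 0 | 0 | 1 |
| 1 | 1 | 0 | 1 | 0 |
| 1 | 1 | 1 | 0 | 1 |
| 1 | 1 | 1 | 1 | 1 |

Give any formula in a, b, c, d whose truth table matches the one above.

f(a, b, c, d) = NOT (((((NOT a AND NOT b) AND c) AND d) OR (((NOT a AND b) AND NOT c) AND d)) OR (((a AND b) AND NOT c) AND d))

There are just 3 zero rows: (0,0,1,1), (0,1,0,1), (1,1,0,1). Their minterms are ¬a·¬b·c·d, ¬a·b·¬c·d, a·b·¬c·d; the OR of those covers precisely the 0-outputs, and negating it yields f.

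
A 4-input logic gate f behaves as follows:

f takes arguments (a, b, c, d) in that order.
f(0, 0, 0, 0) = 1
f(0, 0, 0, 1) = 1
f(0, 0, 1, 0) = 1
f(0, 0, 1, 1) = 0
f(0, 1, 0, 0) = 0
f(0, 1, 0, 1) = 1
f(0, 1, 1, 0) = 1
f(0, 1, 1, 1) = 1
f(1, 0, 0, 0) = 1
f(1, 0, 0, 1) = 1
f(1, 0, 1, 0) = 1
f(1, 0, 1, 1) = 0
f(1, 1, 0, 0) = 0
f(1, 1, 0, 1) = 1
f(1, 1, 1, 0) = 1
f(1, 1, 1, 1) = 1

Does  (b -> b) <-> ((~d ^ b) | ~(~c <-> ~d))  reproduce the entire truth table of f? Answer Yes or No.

Yes

Check the formula against f row by row:
  a=0, b=0, c=0, d=0: formula gives 1, f = 1 ✓
  a=0, b=0, c=0, d=1: formula gives 1, f = 1 ✓
  a=0, b=0, c=1, d=0: formula gives 1, f = 1 ✓
  a=0, b=0, c=1, d=1: formula gives 0, f = 0 ✓
  …and likewise for the remaining 12 rows.
All 16 rows match — the expression computes f exactly.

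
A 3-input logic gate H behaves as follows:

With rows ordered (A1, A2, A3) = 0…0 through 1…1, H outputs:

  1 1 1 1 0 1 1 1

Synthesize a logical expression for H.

H(A1, A2, A3) = ~((A1 & ~A2) & ~A3)

Only row (1,0,0) gives 0. So H is 1 everywhere except there — the complement of the minterm A1·¬A2·¬A3.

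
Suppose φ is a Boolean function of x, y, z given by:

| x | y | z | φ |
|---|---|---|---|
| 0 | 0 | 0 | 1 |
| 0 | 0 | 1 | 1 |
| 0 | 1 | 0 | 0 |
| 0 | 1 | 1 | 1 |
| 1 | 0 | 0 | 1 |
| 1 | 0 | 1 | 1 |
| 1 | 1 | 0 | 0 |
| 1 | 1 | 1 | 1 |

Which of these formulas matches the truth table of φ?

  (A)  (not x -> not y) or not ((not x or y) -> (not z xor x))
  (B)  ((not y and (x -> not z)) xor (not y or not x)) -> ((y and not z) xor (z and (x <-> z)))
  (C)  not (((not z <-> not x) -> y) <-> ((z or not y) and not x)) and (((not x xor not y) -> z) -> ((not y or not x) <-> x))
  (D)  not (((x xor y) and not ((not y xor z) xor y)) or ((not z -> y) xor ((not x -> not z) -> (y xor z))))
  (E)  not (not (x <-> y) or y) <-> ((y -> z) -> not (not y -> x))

E

(A): at (1,1,0) it gives 1, but φ = 0 — eliminated.
(B): at (0,1,0) it gives 1, but φ = 0 — eliminated.
(C): at (0,0,0) it gives 0, but φ = 1 — eliminated.
(D): at (0,1,0) it gives 1, but φ = 0 — eliminated.
(E) is the remaining candidate, and it agrees with φ on all 8 inputs.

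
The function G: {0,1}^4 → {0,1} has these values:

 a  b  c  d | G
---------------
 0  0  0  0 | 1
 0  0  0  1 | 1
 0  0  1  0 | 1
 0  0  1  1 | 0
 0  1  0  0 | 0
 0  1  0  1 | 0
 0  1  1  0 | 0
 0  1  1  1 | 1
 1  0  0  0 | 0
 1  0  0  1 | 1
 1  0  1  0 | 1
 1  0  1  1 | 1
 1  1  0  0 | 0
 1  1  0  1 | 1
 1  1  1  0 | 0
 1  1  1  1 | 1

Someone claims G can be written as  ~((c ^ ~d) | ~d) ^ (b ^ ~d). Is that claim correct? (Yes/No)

Evaluate ~((c ^ ~d) | ~d) ^ (b ^ ~d) on each row and compare to G:
  a=0, b=0, c=0, d=0: formula gives 1, G = 1 ✓
  a=0, b=0, c=0, d=1: formula gives 1, G = 1 ✓
  a=0, b=0, c=1, d=0: formula gives 1, G = 1 ✓
  a=0, b=0, c=1, d=1: formula gives 0, G = 0 ✓
  …
  a=1, b=0, c=0, d=0: formula gives 1, but G = 0 ✗
A single disagreement suffices: at (1,0,0,0) they differ, so the formula does not compute G.

No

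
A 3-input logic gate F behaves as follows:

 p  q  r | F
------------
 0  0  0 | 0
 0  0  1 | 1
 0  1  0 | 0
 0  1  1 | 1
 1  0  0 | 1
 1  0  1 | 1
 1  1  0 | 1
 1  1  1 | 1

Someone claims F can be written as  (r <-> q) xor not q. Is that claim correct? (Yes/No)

Check the formula against F row by row:
  p=0, q=0, r=0: formula gives 0, F = 0 ✓
  p=0, q=0, r=1: formula gives 1, F = 1 ✓
  p=0, q=1, r=0: formula gives 0, F = 0 ✓
  p=0, q=1, r=1: formula gives 1, F = 1 ✓
  p=1, q=0, r=0: formula gives 0, but F = 1 ✗
Row (1,0,0) is a counterexample, so the formula is not equivalent to F.

No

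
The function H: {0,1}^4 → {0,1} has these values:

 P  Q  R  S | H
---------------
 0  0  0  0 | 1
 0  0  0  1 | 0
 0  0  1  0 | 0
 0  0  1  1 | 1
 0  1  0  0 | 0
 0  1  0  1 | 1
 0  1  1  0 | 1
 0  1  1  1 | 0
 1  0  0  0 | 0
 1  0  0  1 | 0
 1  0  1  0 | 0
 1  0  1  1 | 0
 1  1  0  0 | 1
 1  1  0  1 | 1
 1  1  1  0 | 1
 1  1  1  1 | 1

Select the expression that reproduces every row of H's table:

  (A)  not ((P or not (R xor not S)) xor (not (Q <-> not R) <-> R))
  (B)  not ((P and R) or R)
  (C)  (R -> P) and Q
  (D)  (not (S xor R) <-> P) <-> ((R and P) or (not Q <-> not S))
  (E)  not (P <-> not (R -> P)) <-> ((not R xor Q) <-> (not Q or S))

(B) fails at (0,0,0,1): the formula yields 1, H is 0.
(C) fails at (0,0,0,0): the formula yields 0, H is 1.
(D) fails at (0,0,0,0): the formula yields 0, H is 1.
(E) fails at (0,0,0,0): the formula yields 0, H is 1.
That leaves (A). Evaluating it on every row reproduces the table of H exactly.

A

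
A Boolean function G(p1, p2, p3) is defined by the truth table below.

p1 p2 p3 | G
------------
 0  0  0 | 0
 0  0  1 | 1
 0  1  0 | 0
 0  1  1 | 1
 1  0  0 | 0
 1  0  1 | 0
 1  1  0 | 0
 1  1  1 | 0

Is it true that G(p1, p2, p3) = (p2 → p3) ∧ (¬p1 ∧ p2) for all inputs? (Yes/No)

Test each input against both G and the formula:
  p1=0, p2=0, p3=0: formula gives 0, G = 0 ✓
  p1=0, p2=0, p3=1: formula gives 0, but G = 1 ✗
Row (0,0,1) is a counterexample, so the formula is not equivalent to G.

No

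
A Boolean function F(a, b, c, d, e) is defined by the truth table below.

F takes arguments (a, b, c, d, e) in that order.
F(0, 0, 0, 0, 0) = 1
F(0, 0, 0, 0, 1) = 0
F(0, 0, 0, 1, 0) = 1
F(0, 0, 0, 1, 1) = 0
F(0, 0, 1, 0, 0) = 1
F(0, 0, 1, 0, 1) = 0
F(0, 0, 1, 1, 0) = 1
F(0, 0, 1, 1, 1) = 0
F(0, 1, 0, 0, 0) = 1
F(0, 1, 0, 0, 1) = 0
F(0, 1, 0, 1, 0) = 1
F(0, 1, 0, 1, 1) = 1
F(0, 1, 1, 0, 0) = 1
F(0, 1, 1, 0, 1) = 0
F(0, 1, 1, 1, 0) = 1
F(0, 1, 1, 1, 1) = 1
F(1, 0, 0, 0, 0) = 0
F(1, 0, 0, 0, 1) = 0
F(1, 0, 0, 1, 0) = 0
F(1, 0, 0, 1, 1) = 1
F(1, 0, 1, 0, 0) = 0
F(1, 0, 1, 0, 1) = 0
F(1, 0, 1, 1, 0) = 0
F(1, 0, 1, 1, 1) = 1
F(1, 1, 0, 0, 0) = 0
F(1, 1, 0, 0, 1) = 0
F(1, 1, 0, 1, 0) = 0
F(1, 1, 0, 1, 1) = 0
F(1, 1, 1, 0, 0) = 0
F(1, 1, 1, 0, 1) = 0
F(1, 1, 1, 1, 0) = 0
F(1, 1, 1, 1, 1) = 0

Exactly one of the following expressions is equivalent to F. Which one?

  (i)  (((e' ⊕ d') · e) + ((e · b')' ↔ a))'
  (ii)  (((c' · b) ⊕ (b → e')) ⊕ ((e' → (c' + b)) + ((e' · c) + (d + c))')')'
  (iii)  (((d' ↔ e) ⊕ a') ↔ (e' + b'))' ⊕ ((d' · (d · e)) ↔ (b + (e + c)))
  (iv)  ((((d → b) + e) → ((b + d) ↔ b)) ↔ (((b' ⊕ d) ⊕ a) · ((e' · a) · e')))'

i

(ii) disagrees with F on (0,0,0,0,0) (formula → 0, table → 1); rule it out.
(iii) disagrees with F on (0,0,0,0,1) (formula → 1, table → 0); rule it out.
(iv) disagrees with F on (0,0,0,0,1) (formula → 1, table → 0); rule it out.
That leaves (i). Evaluating it on every row reproduces the table of F exactly.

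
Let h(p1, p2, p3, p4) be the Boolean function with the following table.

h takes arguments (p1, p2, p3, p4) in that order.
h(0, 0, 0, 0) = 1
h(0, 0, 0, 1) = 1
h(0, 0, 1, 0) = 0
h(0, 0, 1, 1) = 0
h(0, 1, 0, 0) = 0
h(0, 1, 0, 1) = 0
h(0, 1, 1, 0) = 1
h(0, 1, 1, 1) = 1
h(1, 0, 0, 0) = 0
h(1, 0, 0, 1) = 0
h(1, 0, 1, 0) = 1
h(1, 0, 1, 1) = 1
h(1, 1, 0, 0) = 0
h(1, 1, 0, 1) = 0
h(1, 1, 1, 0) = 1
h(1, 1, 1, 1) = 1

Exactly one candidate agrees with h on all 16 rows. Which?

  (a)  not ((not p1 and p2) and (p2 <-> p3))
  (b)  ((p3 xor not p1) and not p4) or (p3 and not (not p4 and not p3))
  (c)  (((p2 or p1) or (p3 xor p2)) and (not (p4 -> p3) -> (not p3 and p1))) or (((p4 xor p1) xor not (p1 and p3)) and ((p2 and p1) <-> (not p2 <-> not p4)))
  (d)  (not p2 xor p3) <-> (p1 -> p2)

d

(a): at (0,0,1,0) it gives 1, but h = 0 — eliminated.
(b): at (0,0,0,1) it gives 0, but h = 1 — eliminated.
(c): at (0,0,0,0) it gives 0, but h = 1 — eliminated.
Only (d) survives; checking it on all 16 rows confirms it matches h.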